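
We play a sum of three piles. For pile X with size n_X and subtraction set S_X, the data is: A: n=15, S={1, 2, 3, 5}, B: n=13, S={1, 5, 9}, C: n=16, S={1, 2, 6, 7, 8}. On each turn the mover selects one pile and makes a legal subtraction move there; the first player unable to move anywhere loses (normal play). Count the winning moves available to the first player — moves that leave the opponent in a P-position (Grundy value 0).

2

Pile A, S = {1, 2, 3, 5}:
n :  0  1  2  3  4  5  6  7  8  9 10 11 12 13 14 15
G :  0  1  2  3  0  1  2  3  0  1  2  3  0  1  2  3
G_A(15) = 3.
Pile B, S = {1, 5, 9}:
G(0) = 0
G(1) = mex{0} = 1
G(2) = mex{1} = 0
G(3) = mex{0} = 1
G(4) = mex{1} = 0
G(5) = mex{0,0} = 1
G(6) = mex{1,1} = 0
G(7) = mex{0,0} = 1
G(8) = mex{1,1} = 0
G(9) = mex{0,0,0} = 1
G(10) = mex{1,1,1} = 0
G(11) = mex{0,0,0} = 1
G(12) = mex{1,1,1} = 0
G(13) = mex{0,0,0} = 1
G_B(13) = 1.
Pile C, S = {1, 2, 6, 7, 8}:
n :  0  1  2  3  4  5  6  7  8  9 10 11 12 13 14 15 16
G :  0  1  2  0  1  2  3  4  5  3  4  5  0  1  2  0  1
G_C(16) = 1.
Combined Grundy value = 3 ⊕ 1 ⊕ 1 = 3.
A winning move leaves total XOR = 0, i.e. changes one component's Grundy value g to g ⊕ X where X is the current total.
Pile A: need g' = 3⊕3 = 0. Options: 15−1→G=2, 15−2→G=1, 15−3→G=0, 15−5→G=2. Hits: 1.
Pile B: need g' = 1⊕3 = 2. Options: 13−1→G=0, 13−5→G=0, 13−9→G=0. Hits: 0.
Pile C: need g' = 1⊕3 = 2. Options: 16−1→G=0, 16−2→G=2, 16−6→G=4, 16−7→G=3, 16−8→G=5. Hits: 1.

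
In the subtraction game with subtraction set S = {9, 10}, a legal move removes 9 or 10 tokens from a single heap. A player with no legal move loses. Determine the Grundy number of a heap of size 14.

G(0) = 0
G(1) = mex{} = 0
G(2) = mex{} = 0
G(3) = mex{} = 0
G(4) = mex{} = 0
G(5) = mex{} = 0
G(6) = mex{} = 0
G(7) = mex{} = 0
G(8) = mex{} = 0
G(9) = mex{0} = 1
G(10) = mex{0,0} = 1
G(11) = mex{0,0} = 1
G(12) = mex{0,0} = 1
G(13) = mex{0,0} = 1
G(14) = mex{0,0} = 1

1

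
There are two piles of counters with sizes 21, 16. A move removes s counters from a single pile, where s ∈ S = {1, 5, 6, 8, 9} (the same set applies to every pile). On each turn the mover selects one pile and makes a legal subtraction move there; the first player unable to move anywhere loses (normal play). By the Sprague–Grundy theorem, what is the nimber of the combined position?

3

All piles use S = {1, 5, 6, 8, 9}:
G(0) = 0
G(1) = mex{0} = 1
G(2) = mex{1} = 0
G(3) = mex{0} = 1
G(4) = mex{1} = 0
G(5) = mex{0,0} = 1
G(6) = mex{1,1,0} = 2
G(7) = mex{2,0,1} = 3
G(8) = mex{3,1,0,0} = 2
G(9) = mex{2,0,1,1,0} = 3
G(10) = mex{3,1,0,0,1} = 2
G(11) = mex{2,2,1,1,0} = 3
G(12) = mex{3,3,2,0,1} = 4
G(13) = mex{4,2,3,1,0} = 5
G(14) = mex{5,3,2,2,1} = 0
G(15) = mex{0,2,3,3,2} = 1
G(16) = mex{1,3,2,2,3} = 0
G(17) = mex{0,4,3,3,2} = 1
G(18) = mex{1,5,4,2,3} = 0
G(19) = mex{0,0,5,3,2} = 1
G(20) = mex{1,1,0,4,3} = 2
G(21) = mex{2,0,1,5,4} = 3
Pile A: G(21) = 3.
Pile B: G(16) = 0.
Combined Grundy value = 3 ⊕ 0 = 3.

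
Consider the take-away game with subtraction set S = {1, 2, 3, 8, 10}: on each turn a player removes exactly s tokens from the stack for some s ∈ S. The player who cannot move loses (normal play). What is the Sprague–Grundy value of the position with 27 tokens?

G(0) = 0
G(1) = mex{0} = 1
G(2) = mex{1,0} = 2
G(3) = mex{2,1,0} = 3
G(4) = mex{3,2,1} = 0
G(5) = mex{0,3,2} = 1
G(6) = mex{1,0,3} = 2
G(7) = mex{2,1,0} = 3
G(8) = mex{3,2,1,0} = 4
G(9) = mex{4,3,2,1} = 0
G(10) = mex{0,4,3,2,0} = 1
G(11) = mex{1,0,4,3,1} = 2
G(12) = mex{2,1,0,0,2} = 3
G(13) = mex{3,2,1,1,3} = 0
G(14) = mex{0,3,2,2,0} = 1
G(15) = mex{1,0,3,3,1} = 2
G(16) = mex{2,1,0,4,2} = 3
G(17) = mex{3,2,1,0,3} = 4
G(18) = mex{4,3,2,1,4} = 0
G(19) = mex{0,4,3,2,0} = 1
G(20) = mex{1,0,4,3,1} = 2
G(21) = mex{2,1,0,0,2} = 3
G(22) = mex{3,2,1,1,3} = 0
G(23) = mex{0,3,2,2,0} = 1
G(24) = mex{1,0,3,3,1} = 2
G(25) = mex{2,1,0,4,2} = 3
G(26) = mex{3,2,1,0,3} = 4
G(27) = mex{4,3,2,1,4} = 0

0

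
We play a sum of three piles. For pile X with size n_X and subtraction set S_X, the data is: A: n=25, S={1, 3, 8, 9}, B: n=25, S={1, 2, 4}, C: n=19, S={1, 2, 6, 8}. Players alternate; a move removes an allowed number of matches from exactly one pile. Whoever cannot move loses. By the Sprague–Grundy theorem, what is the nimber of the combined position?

Pile A, S = {1, 3, 8, 9}:
n :  0  1  2  3  4  5  6  7  8  9 10 11 12 13 14 15 16 17 18 19 20 21 22 23 24 25
G :  0  1  0  1  0  1  0  1  2  3  2  3  2  3  2  3  0  1  0  1  0  1  0  1  2  3
G_A(25) = 3.
Pile B, S = {1, 2, 4}:
n :  0  1  2  3  4  5  6  7  8  9 10 11 12 13 14 15 16 17 18 19 20 21 22 23 24 25
G :  0  1  2  0  1  2  0  1  2  0  1  2  0  1  2  0  1  2  0  1  2  0  1  2  0  1
G_B(25) = 1.
Pile C, S = {1, 2, 6, 8}:
G(0) = 0
G(1) = mex{0} = 1
G(2) = mex{1,0} = 2
G(3) = mex{2,1} = 0
G(4) = mex{0,2} = 1
G(5) = mex{1,0} = 2
G(6) = mex{2,1,0} = 3
G(7) = mex{3,2,1} = 0
G(8) = mex{0,3,2,0} = 1
G(9) = mex{1,0,0,1} = 2
G(10) = mex{2,1,1,2} = 0
G(11) = mex{0,2,2,0} = 1
G(12) = mex{1,0,3,1} = 2
G(13) = mex{2,1,0,2} = 3
G(14) = mex{3,2,1,3} = 0
G(15) = mex{0,3,2,0} = 1
G(16) = mex{1,0,0,1} = 2
G(17) = mex{2,1,1,2} = 0
G(18) = mex{0,2,2,0} = 1
G(19) = mex{1,0,3,1} = 2
G_C(19) = 2.
Combined Grundy value = 3 ⊕ 1 ⊕ 2 = 0.

0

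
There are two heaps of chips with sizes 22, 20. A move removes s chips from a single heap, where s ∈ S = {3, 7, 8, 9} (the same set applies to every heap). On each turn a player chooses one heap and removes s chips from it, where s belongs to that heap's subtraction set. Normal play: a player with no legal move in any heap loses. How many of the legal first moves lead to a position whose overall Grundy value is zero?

All heaps use S = {3, 7, 8, 9}:
n :  0  1  2  3  4  5  6  7  8  9 10 11 12 13 14 15 16 17 18 19 20 21 22
G :  0  0  0  1  1  1  0  2  2  1  3  3  0  2  4  1  0  0  0  1  1  1  0
Heap A: G(22) = 0.
Heap B: G(20) = 1.
Combined Grundy value = 0 ⊕ 1 = 1.
A winning move leaves total XOR = 0, i.e. changes one component's Grundy value g to g ⊕ X where X is the current total.
Heap A: need g' = 0⊕1 = 1. Options: 22−3→G=1, 22−7→G=1, 22−8→G=4, 22−9→G=2. Hits: 2.
Heap B: need g' = 1⊕1 = 0. Options: 20−3→G=0, 20−7→G=2, 20−8→G=0, 20−9→G=3. Hits: 2.

4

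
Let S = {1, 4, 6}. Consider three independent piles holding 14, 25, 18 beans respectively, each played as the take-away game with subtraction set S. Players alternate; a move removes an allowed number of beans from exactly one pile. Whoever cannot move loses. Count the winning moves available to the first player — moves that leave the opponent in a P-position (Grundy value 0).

3

All piles use S = {1, 4, 6}:
G(0) = 0
G(1) = mex{0} = 1
G(2) = mex{1} = 0
G(3) = mex{0} = 1
G(4) = mex{1,0} = 2
G(5) = mex{2,1} = 0
G(6) = mex{0,0,0} = 1
G(7) = mex{1,1,1} = 0
G(8) = mex{0,2,0} = 1
G(9) = mex{1,0,1} = 2
G(10) = mex{2,1,2} = 0
G(11) = mex{0,0,0} = 1
G(12) = mex{1,1,1} = 0
G(13) = mex{0,2,0} = 1
G(14) = mex{1,0,1} = 2
G(15) = mex{2,1,2} = 0
G(16) = mex{0,0,0} = 1
G(17) = mex{1,1,1} = 0
G(18) = mex{0,2,0} = 1
G(19) = mex{1,0,1} = 2
G(20) = mex{2,1,2} = 0
G(21) = mex{0,0,0} = 1
G(22) = mex{1,1,1} = 0
G(23) = mex{0,2,0} = 1
G(24) = mex{1,0,1} = 2
G(25) = mex{2,1,2} = 0
Pile A: G(14) = 2.
Pile B: G(25) = 0.
Pile C: G(18) = 1.
Combined Grundy value = 2 ⊕ 0 ⊕ 1 = 3.
A winning move leaves total XOR = 0, i.e. changes one component's Grundy value g to g ⊕ X where X is the current total.
Pile A: need g' = 2⊕3 = 1. Options: 14−1→G=1, 14−4→G=0, 14−6→G=1. Hits: 2.
Pile B: need g' = 0⊕3 = 3. Options: 25−1→G=2, 25−4→G=1, 25−6→G=2. Hits: 0.
Pile C: need g' = 1⊕3 = 2. Options: 18−1→G=0, 18−4→G=2, 18−6→G=0. Hits: 1.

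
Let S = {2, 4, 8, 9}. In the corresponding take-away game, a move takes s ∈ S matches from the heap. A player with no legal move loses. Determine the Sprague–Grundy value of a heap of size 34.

2

n :  0  1  2  3  4  5  6  7  8  9 10 11 12 13 14 15 16 17 18 19 20 21 22 23 24 25 26 27 28 29 30 31 32 33 34
G :  0  0  1  1  2  2  0  0  1  1  2  2  0  0  1  1  2  2  0  0  1  1  2  2  0  0  1  1  2  2  0  0  1  1  2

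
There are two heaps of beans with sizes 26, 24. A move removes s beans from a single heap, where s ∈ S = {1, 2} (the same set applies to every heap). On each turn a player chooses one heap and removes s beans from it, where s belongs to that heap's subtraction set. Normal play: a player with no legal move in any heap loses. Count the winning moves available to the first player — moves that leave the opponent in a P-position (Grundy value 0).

2

All heaps use S = {1, 2}:
n :  0  1  2  3  4  5  6  7  8  9 10 11 12 13 14 15 16 17 18 19 20 21 22 23 24 25 26
G :  0  1  2  0  1  2  0  1  2  0  1  2  0  1  2  0  1  2  0  1  2  0  1  2  0  1  2
Heap A: G(26) = 2.
Heap B: G(24) = 0.
Combined Grundy value = 2 ⊕ 0 = 2.
A winning move leaves total XOR = 0, i.e. changes one component's Grundy value g to g ⊕ X where X is the current total.
Heap A: need g' = 2⊕2 = 0. Options: 26−1→G=1, 26−2→G=0. Hits: 1.
Heap B: need g' = 0⊕2 = 2. Options: 24−1→G=2, 24−2→G=1. Hits: 1.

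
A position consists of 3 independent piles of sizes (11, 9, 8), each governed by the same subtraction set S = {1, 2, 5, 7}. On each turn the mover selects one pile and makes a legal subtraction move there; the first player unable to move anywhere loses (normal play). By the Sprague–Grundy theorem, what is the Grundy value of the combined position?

All piles use S = {1, 2, 5, 7}:
G(0) = 0
G(1) = mex{0} = 1
G(2) = mex{1,0} = 2
G(3) = mex{2,1} = 0
G(4) = mex{0,2} = 1
G(5) = mex{1,0,0} = 2
G(6) = mex{2,1,1} = 0
G(7) = mex{0,2,2,0} = 1
G(8) = mex{1,0,0,1} = 2
G(9) = mex{2,1,1,2} = 0
G(10) = mex{0,2,2,0} = 1
G(11) = mex{1,0,0,1} = 2
Pile A: G(11) = 2.
Pile B: G(9) = 0.
Pile C: G(8) = 2.
Combined Grundy value = 2 ⊕ 0 ⊕ 2 = 0.

0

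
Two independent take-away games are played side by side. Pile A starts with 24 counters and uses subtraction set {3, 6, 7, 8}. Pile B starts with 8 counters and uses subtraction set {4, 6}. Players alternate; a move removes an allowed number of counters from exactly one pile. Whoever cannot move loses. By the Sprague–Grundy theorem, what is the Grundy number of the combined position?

Pile A, S = {3, 6, 7, 8}:
n :  0  1  2  3  4  5  6  7  8  9 10 11 12 13 14 15 16 17 18 19 20 21 22 23 24
G :  0  0  0  1  1  1  2  2  2  3  3  0  0  0  1  1  1  2  2  2  3  3  0  0  0
G_A(24) = 0.
Pile B, S = {4, 6}:
n : 0 1 2 3 4 5 6 7 8
G : 0 0 0 0 1 1 1 1 2
G_B(8) = 2.
Combined Grundy value = 0 ⊕ 2 = 2.

2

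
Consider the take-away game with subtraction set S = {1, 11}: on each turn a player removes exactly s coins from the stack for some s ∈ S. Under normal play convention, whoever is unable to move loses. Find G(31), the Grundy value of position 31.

G(0) = 0
G(1) = mex{0} = 1
G(2) = mex{1} = 0
G(3) = mex{0} = 1
G(4) = mex{1} = 0
G(5) = mex{0} = 1
G(6) = mex{1} = 0
G(7) = mex{0} = 1
G(8) = mex{1} = 0
G(9) = mex{0} = 1
G(10) = mex{1} = 0
G(11) = mex{0,0} = 1
G(12) = mex{1,1} = 0
G(13) = mex{0,0} = 1
G(14) = mex{1,1} = 0
G(15) = mex{0,0} = 1
G(16) = mex{1,1} = 0
G(17) = mex{0,0} = 1
G(18) = mex{1,1} = 0
G(19) = mex{0,0} = 1
G(20) = mex{1,1} = 0
G(21) = mex{0,0} = 1
G(22) = mex{1,1} = 0
G(23) = mex{0,0} = 1
G(24) = mex{1,1} = 0
G(25) = mex{0,0} = 1
G(26) = mex{1,1} = 0
G(27) = mex{0,0} = 1
G(28) = mex{1,1} = 0
G(29) = mex{0,0} = 1
G(30) = mex{1,1} = 0
G(31) = mex{0,0} = 1

1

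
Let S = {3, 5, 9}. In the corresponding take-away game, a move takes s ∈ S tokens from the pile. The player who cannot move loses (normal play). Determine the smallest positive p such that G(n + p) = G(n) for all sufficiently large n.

G(0) = 0
G(1) = mex{} = 0
G(2) = mex{} = 0
G(3) = mex{0} = 1
G(4) = mex{0} = 1
G(5) = mex{0,0} = 1
G(6) = mex{1,0} = 2
G(7) = mex{1,0} = 2
G(8) = mex{1,1} = 0
G(9) = mex{2,1,0} = 3
G(10) = mex{2,1,0} = 3
G(11) = mex{0,2,0} = 1
G(12) = mex{3,2,1} = 0
G(13) = mex{3,0,1} = 2
G(14) = mex{1,3,1} = 0
G(15) = mex{0,3,2} = 1
G(16) = mex{2,1,2} = 0
G(17) = mex{0,0,0} = 1
G(18) = mex{1,2,3} = 0
G(19) = mex{0,0,3} = 1
G(20) = mex{1,1,1} = 0
G(21) = mex{0,0,0} = 1
G(22) = mex{1,1,2} = 0
G(23) = mex{0,0,0} = 1
G(24) = mex{1,1,1} = 0
G(25) = mex{0,0,0} = 1
G(26) = mex{1,1,1} = 0
From n = 14 onward G(n+2) = G(n); since this holds over max(S) = 9 consecutive positions the period is 2 (pre-period 14).

2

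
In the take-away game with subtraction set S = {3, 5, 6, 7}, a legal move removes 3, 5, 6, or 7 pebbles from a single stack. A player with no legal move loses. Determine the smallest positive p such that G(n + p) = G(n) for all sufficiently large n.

10

G(0) = 0
G(1) = mex{} = 0
G(2) = mex{} = 0
G(3) = mex{0} = 1
G(4) = mex{0} = 1
G(5) = mex{0,0} = 1
G(6) = mex{1,0,0} = 2
G(7) = mex{1,0,0,0} = 2
G(8) = mex{1,1,0,0} = 2
G(9) = mex{2,1,1,0} = 3
G(10) = mex{2,1,1,1} = 0
G(11) = mex{2,2,1,1} = 0
G(12) = mex{3,2,2,1} = 0
G(13) = mex{0,2,2,2} = 1
G(14) = mex{0,3,2,2} = 1
G(15) = mex{0,0,3,2} = 1
G(16) = mex{1,0,0,3} = 2
G(17) = mex{1,0,0,0} = 2
G(18) = mex{1,1,0,0} = 2
G(19) = mex{2,1,1,0} = 3
G(20) = mex{2,1,1,1} = 0
G(21) = mex{2,2,1,1} = 0
G(n+10) = G(n) holds for n = 0,…,6 (a full window of length max(S) = 7), so the sequence is purely periodic with period 10.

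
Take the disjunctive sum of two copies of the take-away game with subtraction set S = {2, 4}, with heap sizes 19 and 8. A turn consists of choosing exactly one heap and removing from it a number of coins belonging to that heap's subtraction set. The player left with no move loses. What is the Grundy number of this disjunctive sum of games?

1

All heaps use S = {2, 4}:
G(0) = 0
G(1) = mex{} = 0
G(2) = mex{0} = 1
G(3) = mex{0} = 1
G(4) = mex{1,0} = 2
G(5) = mex{1,0} = 2
G(6) = mex{2,1} = 0
G(7) = mex{2,1} = 0
G(8) = mex{0,2} = 1
G(9) = mex{0,2} = 1
G(10) = mex{1,0} = 2
G(11) = mex{1,0} = 2
G(12) = mex{2,1} = 0
G(13) = mex{2,1} = 0
G(14) = mex{0,2} = 1
G(15) = mex{0,2} = 1
G(16) = mex{1,0} = 2
G(17) = mex{1,0} = 2
G(18) = mex{2,1} = 0
G(19) = mex{2,1} = 0
Heap A: G(19) = 0.
Heap B: G(8) = 1.
Combined Grundy value = 0 ⊕ 1 = 1.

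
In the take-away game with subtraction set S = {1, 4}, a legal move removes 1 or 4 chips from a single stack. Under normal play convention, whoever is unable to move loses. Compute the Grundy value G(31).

1

G(0) = 0
G(1) = mex{0} = 1
G(2) = mex{1} = 0
G(3) = mex{0} = 1
G(4) = mex{1,0} = 2
G(5) = mex{2,1} = 0
G(6) = mex{0,0} = 1
G(7) = mex{1,1} = 0
G(8) = mex{0,2} = 1
G(9) = mex{1,0} = 2
G(10) = mex{2,1} = 0
G(11) = mex{0,0} = 1
G(12) = mex{1,1} = 0
G(13) = mex{0,2} = 1
G(14) = mex{1,0} = 2
G(15) = mex{2,1} = 0
G(16) = mex{0,0} = 1
G(17) = mex{1,1} = 0
G(18) = mex{0,2} = 1
G(19) = mex{1,0} = 2
G(20) = mex{2,1} = 0
G(21) = mex{0,0} = 1
G(22) = mex{1,1} = 0
G(23) = mex{0,2} = 1
G(24) = mex{1,0} = 2
G(25) = mex{2,1} = 0
G(26) = mex{0,0} = 1
G(27) = mex{1,1} = 0
G(28) = mex{0,2} = 1
G(29) = mex{1,0} = 2
G(30) = mex{2,1} = 0
G(31) = mex{0,0} = 1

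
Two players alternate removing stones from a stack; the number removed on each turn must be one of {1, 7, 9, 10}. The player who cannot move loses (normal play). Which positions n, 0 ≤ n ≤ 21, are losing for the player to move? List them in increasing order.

0, 2, 4, 6, 8, 19, 21

n :  0  1  2  3  4  5  6  7  8  9 10 11 12 13 14 15 16 17 18 19 20 21
G :  0  1  0  1  0  1  0  1  0  1  2  3  2  3  2  3  2  3  2  0  1  0
P-positions are exactly the n with G(n) = 0.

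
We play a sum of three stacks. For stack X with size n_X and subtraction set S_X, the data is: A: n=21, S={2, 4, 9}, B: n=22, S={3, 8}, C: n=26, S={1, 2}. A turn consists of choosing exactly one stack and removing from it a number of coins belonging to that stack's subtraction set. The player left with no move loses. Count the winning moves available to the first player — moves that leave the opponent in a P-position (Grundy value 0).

Stack A, S = {2, 4, 9}:
n :  0  1  2  3  4  5  6  7  8  9 10 11 12 13 14 15 16 17 18 19 20 21
G :  0  0  1  1  2  2  0  0  1  1  2  2  0  0  1  1  2  2  0  0  1  1
G_A(21) = 1.
Stack B, S = {3, 8}:
n :  0  1  2  3  4  5  6  7  8  9 10 11 12 13 14 15 16 17 18 19 20 21 22
G :  0  0  0  1  1  1  0  0  2  1  1  0  0  0  1  1  1  0  0  2  1  1  0
G_B(22) = 0.
Stack C, S = {1, 2}:
G(0) = 0
G(1) = mex{0} = 1
G(2) = mex{1,0} = 2
G(3) = mex{2,1} = 0
G(4) = mex{0,2} = 1
G(5) = mex{1,0} = 2
G(6) = mex{2,1} = 0
G(7) = mex{0,2} = 1
G(8) = mex{1,0} = 2
G(9) = mex{2,1} = 0
G(10) = mex{0,2} = 1
G(11) = mex{1,0} = 2
G(12) = mex{2,1} = 0
G(13) = mex{0,2} = 1
G(14) = mex{1,0} = 2
G(15) = mex{2,1} = 0
G(16) = mex{0,2} = 1
G(17) = mex{1,0} = 2
G(18) = mex{2,1} = 0
G(19) = mex{0,2} = 1
G(20) = mex{1,0} = 2
G(21) = mex{2,1} = 0
G(22) = mex{0,2} = 1
G(23) = mex{1,0} = 2
G(24) = mex{2,1} = 0
G(25) = mex{0,2} = 1
G(26) = mex{1,0} = 2
G_C(26) = 2.
Combined Grundy value = 1 ⊕ 0 ⊕ 2 = 3.
A winning move leaves total XOR = 0, i.e. changes one component's Grundy value g to g ⊕ X where X is the current total.
Stack A: need g' = 1⊕3 = 2. Options: 21−2→G=0, 21−4→G=2, 21−9→G=0. Hits: 1.
Stack B: need g' = 0⊕3 = 3. Options: 22−3→G=2, 22−8→G=1. Hits: 0.
Stack C: need g' = 2⊕3 = 1. Options: 26−1→G=1, 26−2→G=0. Hits: 1.

2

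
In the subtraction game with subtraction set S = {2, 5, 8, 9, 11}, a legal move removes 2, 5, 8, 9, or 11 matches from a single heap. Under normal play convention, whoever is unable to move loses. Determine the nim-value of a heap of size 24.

0

n :  0  1  2  3  4  5  6  7  8  9 10 11 12 13 14 15 16 17 18 19 20 21 22 23 24
G :  0  0  1  1  0  2  1  0  2  1  3  2  2  3  0  2  1  0  2  1  0  0  1  1  0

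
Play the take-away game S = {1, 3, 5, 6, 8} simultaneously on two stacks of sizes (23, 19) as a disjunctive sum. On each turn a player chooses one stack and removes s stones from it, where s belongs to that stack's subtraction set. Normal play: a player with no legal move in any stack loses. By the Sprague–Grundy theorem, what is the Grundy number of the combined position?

3

All stacks use S = {1, 3, 5, 6, 8}:
G(0) = 0
G(1) = mex{0} = 1
G(2) = mex{1} = 0
G(3) = mex{0,0} = 1
G(4) = mex{1,1} = 0
G(5) = mex{0,0,0} = 1
G(6) = mex{1,1,1,0} = 2
G(7) = mex{2,0,0,1} = 3
G(8) = mex{3,1,1,0,0} = 2
G(9) = mex{2,2,0,1,1} = 3
G(10) = mex{3,3,1,0,0} = 2
G(11) = mex{2,2,2,1,1} = 0
G(12) = mex{0,3,3,2,0} = 1
G(13) = mex{1,2,2,3,1} = 0
G(14) = mex{0,0,3,2,2} = 1
G(15) = mex{1,1,2,3,3} = 0
G(16) = mex{0,0,0,2,2} = 1
G(17) = mex{1,1,1,0,3} = 2
G(18) = mex{2,0,0,1,2} = 3
G(19) = mex{3,1,1,0,0} = 2
G(20) = mex{2,2,0,1,1} = 3
G(21) = mex{3,3,1,0,0} = 2
G(22) = mex{2,2,2,1,1} = 0
G(23) = mex{0,3,3,2,0} = 1
Stack A: G(23) = 1.
Stack B: G(19) = 2.
Combined Grundy value = 1 ⊕ 2 = 3.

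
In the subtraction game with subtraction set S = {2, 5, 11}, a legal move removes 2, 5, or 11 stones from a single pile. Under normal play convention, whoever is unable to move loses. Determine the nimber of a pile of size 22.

n :  0  1  2  3  4  5  6  7  8  9 10 11 12 13 14 15 16 17 18 19 20 21 22
G :  0  0  1  1  0  2  1  0  0  1  1  2  2  3  0  2  1  0  2  1  0  0  1

1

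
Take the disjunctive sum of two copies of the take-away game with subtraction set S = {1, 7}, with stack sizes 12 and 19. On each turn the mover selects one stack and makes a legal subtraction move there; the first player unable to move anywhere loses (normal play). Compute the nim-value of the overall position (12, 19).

1

All stacks use S = {1, 7}:
n :  0  1  2  3  4  5  6  7  8  9 10 11 12 13 14 15 16 17 18 19
G :  0  1  0  1  0  1  0  1  0  1  0  1  0  1  0  1  0  1  0  1
Stack A: G(12) = 0.
Stack B: G(19) = 1.
Combined Grundy value = 0 ⊕ 1 = 1.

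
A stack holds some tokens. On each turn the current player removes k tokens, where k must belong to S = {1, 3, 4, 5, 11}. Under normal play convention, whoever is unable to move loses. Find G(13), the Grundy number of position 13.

3

n :  0  1  2  3  4  5  6  7  8  9 10 11 12 13
G :  0  1  0  1  2  3  2  3  0  1  0  1  2  3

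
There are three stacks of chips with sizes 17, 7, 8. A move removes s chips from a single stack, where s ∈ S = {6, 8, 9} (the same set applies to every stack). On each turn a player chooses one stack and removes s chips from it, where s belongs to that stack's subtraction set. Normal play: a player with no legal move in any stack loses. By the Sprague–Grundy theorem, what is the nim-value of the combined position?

All stacks use S = {6, 8, 9}:
G(0) = 0
G(1) = mex{} = 0
G(2) = mex{} = 0
G(3) = mex{} = 0
G(4) = mex{} = 0
G(5) = mex{} = 0
G(6) = mex{0} = 1
G(7) = mex{0} = 1
G(8) = mex{0,0} = 1
G(9) = mex{0,0,0} = 1
G(10) = mex{0,0,0} = 1
G(11) = mex{0,0,0} = 1
G(12) = mex{1,0,0} = 2
G(13) = mex{1,0,0} = 2
G(14) = mex{1,1,0} = 2
G(15) = mex{1,1,1} = 0
G(16) = mex{1,1,1} = 0
G(17) = mex{1,1,1} = 0
Stack A: G(17) = 0.
Stack B: G(7) = 1.
Stack C: G(8) = 1.
Combined Grundy value = 0 ⊕ 1 ⊕ 1 = 0.

0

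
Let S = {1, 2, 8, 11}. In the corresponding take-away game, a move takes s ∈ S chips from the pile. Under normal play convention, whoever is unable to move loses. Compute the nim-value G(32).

2

n :  0  1  2  3  4  5  6  7  8  9 10 11 12 13 14 15 16 17 18 19 20 21 22 23 24 25 26 27 28 29 30 31 32
G :  0  1  2  0  1  2  0  1  2  0  1  2  0  1  2  0  1  2  0  1  2  0  1  2  0  1  2  0  1  2  0  1  2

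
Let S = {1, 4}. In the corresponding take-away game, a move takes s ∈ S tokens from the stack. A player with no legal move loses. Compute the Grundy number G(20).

G(0) = 0
G(1) = mex{0} = 1
G(2) = mex{1} = 0
G(3) = mex{0} = 1
G(4) = mex{1,0} = 2
G(5) = mex{2,1} = 0
G(6) = mex{0,0} = 1
G(7) = mex{1,1} = 0
G(8) = mex{0,2} = 1
G(9) = mex{1,0} = 2
G(10) = mex{2,1} = 0
G(11) = mex{0,0} = 1
G(12) = mex{1,1} = 0
G(13) = mex{0,2} = 1
G(14) = mex{1,0} = 2
G(15) = mex{2,1} = 0
G(16) = mex{0,0} = 1
G(17) = mex{1,1} = 0
G(18) = mex{0,2} = 1
G(19) = mex{1,0} = 2
G(20) = mex{2,1} = 0

0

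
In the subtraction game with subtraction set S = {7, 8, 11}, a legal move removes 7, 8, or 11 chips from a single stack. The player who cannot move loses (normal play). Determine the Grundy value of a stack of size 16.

n :  0  1  2  3  4  5  6  7  8  9 10 11 12 13 14 15 16
G :  0  0  0  0  0  0  0  1  1  1  1  1  1  1  2  2  2

2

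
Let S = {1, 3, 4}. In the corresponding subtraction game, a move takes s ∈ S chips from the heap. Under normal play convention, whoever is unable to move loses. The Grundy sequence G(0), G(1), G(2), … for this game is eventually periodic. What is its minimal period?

7

G(0) = 0
G(1) = mex{0} = 1
G(2) = mex{1} = 0
G(3) = mex{0,0} = 1
G(4) = mex{1,1,0} = 2
G(5) = mex{2,0,1} = 3
G(6) = mex{3,1,0} = 2
G(7) = mex{2,2,1} = 0
G(8) = mex{0,3,2} = 1
G(9) = mex{1,2,3} = 0
G(10) = mex{0,0,2} = 1
G(11) = mex{1,1,0} = 2
G(12) = mex{2,0,1} = 3
G(13) = mex{3,1,0} = 2
G(14) = mex{2,2,1} = 0
G(15) = mex{0,3,2} = 1
G(n+7) = G(n) holds for n = 0,…,3 (a full window of length max(S) = 4), so the sequence is purely periodic with period 7.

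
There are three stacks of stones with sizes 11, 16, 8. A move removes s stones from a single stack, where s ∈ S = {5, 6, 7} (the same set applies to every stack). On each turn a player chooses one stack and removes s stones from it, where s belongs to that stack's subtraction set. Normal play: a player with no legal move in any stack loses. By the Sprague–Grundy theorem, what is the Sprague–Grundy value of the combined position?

All stacks use S = {5, 6, 7}:
n :  0  1  2  3  4  5  6  7  8  9 10 11 12 13 14 15 16
G :  0  0  0  0  0  1  1  1  1  1  2  2  0  0  0  0  0
Stack A: G(11) = 2.
Stack B: G(16) = 0.
Stack C: G(8) = 1.
Combined Grundy value = 2 ⊕ 0 ⊕ 1 = 3.

3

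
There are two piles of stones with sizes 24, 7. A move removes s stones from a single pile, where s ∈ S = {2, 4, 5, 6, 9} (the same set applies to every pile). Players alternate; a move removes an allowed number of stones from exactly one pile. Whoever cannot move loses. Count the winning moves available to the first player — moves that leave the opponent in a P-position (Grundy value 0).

All piles use S = {2, 4, 5, 6, 9}:
n :  0  1  2  3  4  5  6  7  8  9 10 11 12 13 14 15 16 17 18 19 20 21 22 23 24
G :  0  0  1  1  2  2  3  3  0  4  1  0  2  1  3  2  4  3  0  0  1  1  2  2  3
Pile A: G(24) = 3.
Pile B: G(7) = 3.
Combined Grundy value = 3 ⊕ 3 = 0.
A winning move leaves total XOR = 0, i.e. changes one component's Grundy value g to g ⊕ X where X is the current total.
Pile A: target g' = 3⊕0 = 3, but every legal move changes the Grundy value (mex property), so 0 moves.
Pile B: target g' = 3⊕0 = 3, but every legal move changes the Grundy value (mex property), so 0 moves.

0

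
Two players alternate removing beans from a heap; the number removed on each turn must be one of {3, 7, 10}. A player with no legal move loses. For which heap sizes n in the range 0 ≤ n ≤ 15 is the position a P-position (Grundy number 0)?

0, 1, 2, 6, 14, 15

n :  0  1  2  3  4  5  6  7  8  9 10 11 12 13 14 15
G :  0  0  0  1  1  1  0  2  2  1  3  3  2  2  0  0
P-positions are exactly the n with G(n) = 0.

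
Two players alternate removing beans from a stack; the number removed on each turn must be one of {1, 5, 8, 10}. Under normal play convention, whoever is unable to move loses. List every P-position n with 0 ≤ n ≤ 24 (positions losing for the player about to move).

0, 2, 4, 6, 13, 15, 17, 19

n :  0  1  2  3  4  5  6  7  8  9 10 11 12 13 14 15 16 17 18 19 20 21 22 23 24
G :  0  1  0  1  0  1  0  1  2  3  2  3  2  0  1  0  1  0  1  0  1  2  3  2  3
P-positions are exactly the n with G(n) = 0.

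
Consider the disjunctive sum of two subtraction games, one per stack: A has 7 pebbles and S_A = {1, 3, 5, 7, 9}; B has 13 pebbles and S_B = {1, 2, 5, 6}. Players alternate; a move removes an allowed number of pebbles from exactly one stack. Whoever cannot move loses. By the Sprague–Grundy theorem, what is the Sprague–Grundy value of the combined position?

2

Stack A, S = {1, 3, 5, 7, 9}:
G(0) = 0
G(1) = mex{0} = 1
G(2) = mex{1} = 0
G(3) = mex{0,0} = 1
G(4) = mex{1,1} = 0
G(5) = mex{0,0,0} = 1
G(6) = mex{1,1,1} = 0
G(7) = mex{0,0,0,0} = 1
G_A(7) = 1.
Stack B, S = {1, 2, 5, 6}:
G(0) = 0
G(1) = mex{0} = 1
G(2) = mex{1,0} = 2
G(3) = mex{2,1} = 0
G(4) = mex{0,2} = 1
G(5) = mex{1,0,0} = 2
G(6) = mex{2,1,1,0} = 3
G(7) = mex{3,2,2,1} = 0
G(8) = mex{0,3,0,2} = 1
G(9) = mex{1,0,1,0} = 2
G(10) = mex{2,1,2,1} = 0
G(11) = mex{0,2,3,2} = 1
G(12) = mex{1,0,0,3} = 2
G(13) = mex{2,1,1,0} = 3
G_B(13) = 3.
Combined Grundy value = 1 ⊕ 3 = 2.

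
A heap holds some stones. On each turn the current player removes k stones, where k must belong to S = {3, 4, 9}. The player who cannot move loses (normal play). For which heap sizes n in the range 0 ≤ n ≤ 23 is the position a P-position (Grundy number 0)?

0, 1, 2, 7, 8, 13, 14, 15, 20, 21

G(0) = 0
G(1) = mex{} = 0
G(2) = mex{} = 0
G(3) = mex{0} = 1
G(4) = mex{0,0} = 1
G(5) = mex{0,0} = 1
G(6) = mex{1,0} = 2
G(7) = mex{1,1} = 0
G(8) = mex{1,1} = 0
G(9) = mex{2,1,0} = 3
G(10) = mex{0,2,0} = 1
G(11) = mex{0,0,0} = 1
G(12) = mex{3,0,1} = 2
G(13) = mex{1,3,1} = 0
G(14) = mex{1,1,1} = 0
G(15) = mex{2,1,2} = 0
G(16) = mex{0,2,0} = 1
G(17) = mex{0,0,0} = 1
G(18) = mex{0,0,3} = 1
G(19) = mex{1,0,1} = 2
G(20) = mex{1,1,1} = 0
G(21) = mex{1,1,2} = 0
G(22) = mex{2,1,0} = 3
G(23) = mex{0,2,0} = 1
P-positions are exactly the n with G(n) = 0.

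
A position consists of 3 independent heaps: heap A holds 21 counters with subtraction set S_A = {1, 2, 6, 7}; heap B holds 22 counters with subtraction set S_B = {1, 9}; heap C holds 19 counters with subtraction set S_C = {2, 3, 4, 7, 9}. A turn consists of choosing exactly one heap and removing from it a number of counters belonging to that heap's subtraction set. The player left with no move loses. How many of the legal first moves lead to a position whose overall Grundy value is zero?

Heap A, S = {1, 2, 6, 7}:
G(0) = 0
G(1) = mex{0} = 1
G(2) = mex{1,0} = 2
G(3) = mex{2,1} = 0
G(4) = mex{0,2} = 1
G(5) = mex{1,0} = 2
G(6) = mex{2,1,0} = 3
G(7) = mex{3,2,1,0} = 4
G(8) = mex{4,3,2,1} = 0
G(9) = mex{0,4,0,2} = 1
G(10) = mex{1,0,1,0} = 2
G(11) = mex{2,1,2,1} = 0
G(12) = mex{0,2,3,2} = 1
G(13) = mex{1,0,4,3} = 2
G(14) = mex{2,1,0,4} = 3
G(15) = mex{3,2,1,0} = 4
G(16) = mex{4,3,2,1} = 0
G(17) = mex{0,4,0,2} = 1
G(18) = mex{1,0,1,0} = 2
G(19) = mex{2,1,2,1} = 0
G(20) = mex{0,2,3,2} = 1
G(21) = mex{1,0,4,3} = 2
G_A(21) = 2.
Heap B, S = {1, 9}:
n :  0  1  2  3  4  5  6  7  8  9 10 11 12 13 14 15 16 17 18 19 20 21 22
G :  0  1  0  1  0  1  0  1  0  1  0  1  0  1  0  1  0  1  0  1  0  1  0
G_B(22) = 0.
Heap C, S = {2, 3, 4, 7, 9}:
n :  0  1  2  3  4  5  6  7  8  9 10 11 12 13 14 15 16 17 18 19
G :  0  0  1  1  2  2  0  3  1  4  2  0  0  1  1  2  2  0  3  1
G_C(19) = 1.
Combined Grundy value = 2 ⊕ 0 ⊕ 1 = 3.
A winning move leaves total XOR = 0, i.e. changes one component's Grundy value g to g ⊕ X where X is the current total.
Heap A: need g' = 2⊕3 = 1. Options: 21−1→G=1, 21−2→G=0, 21−6→G=4, 21−7→G=3. Hits: 1.
Heap B: need g' = 0⊕3 = 3. Options: 22−1→G=1, 22−9→G=1. Hits: 0.
Heap C: need g' = 1⊕3 = 2. Options: 19−2→G=0, 19−3→G=2, 19−4→G=2, 19−7→G=0, 19−9→G=2. Hits: 3.

4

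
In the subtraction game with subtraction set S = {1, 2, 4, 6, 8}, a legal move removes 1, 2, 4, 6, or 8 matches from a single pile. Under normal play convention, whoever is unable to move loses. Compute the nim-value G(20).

G(0) = 0
G(1) = mex{0} = 1
G(2) = mex{1,0} = 2
G(3) = mex{2,1} = 0
G(4) = mex{0,2,0} = 1
G(5) = mex{1,0,1} = 2
G(6) = mex{2,1,2,0} = 3
G(7) = mex{3,2,0,1} = 4
G(8) = mex{4,3,1,2,0} = 5
G(9) = mex{5,4,2,0,1} = 3
G(10) = mex{3,5,3,1,2} = 0
G(11) = mex{0,3,4,2,0} = 1
G(12) = mex{1,0,5,3,1} = 2
G(13) = mex{2,1,3,4,2} = 0
G(14) = mex{0,2,0,5,3} = 1
G(15) = mex{1,0,1,3,4} = 2
G(16) = mex{2,1,2,0,5} = 3
G(17) = mex{3,2,0,1,3} = 4
G(18) = mex{4,3,1,2,0} = 5
G(19) = mex{5,4,2,0,1} = 3
G(20) = mex{3,5,3,1,2} = 0

0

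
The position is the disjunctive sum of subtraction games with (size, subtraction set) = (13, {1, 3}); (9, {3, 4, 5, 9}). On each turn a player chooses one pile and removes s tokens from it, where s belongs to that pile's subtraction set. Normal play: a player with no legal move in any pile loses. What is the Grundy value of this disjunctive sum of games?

Pile A, S = {1, 3}:
n :  0  1  2  3  4  5  6  7  8  9 10 11 12 13
G :  0  1  0  1  0  1  0  1  0  1  0  1  0  1
G_A(13) = 1.
Pile B, S = {3, 4, 5, 9}:
n : 0 1 2 3 4 5 6 7 8 9
G : 0 0 0 1 1 1 2 2 0 3
G_B(9) = 3.
Combined Grundy value = 1 ⊕ 3 = 2.

2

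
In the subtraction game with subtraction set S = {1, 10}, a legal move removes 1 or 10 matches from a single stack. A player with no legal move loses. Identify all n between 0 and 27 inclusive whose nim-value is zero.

G(0) = 0
G(1) = mex{0} = 1
G(2) = mex{1} = 0
G(3) = mex{0} = 1
G(4) = mex{1} = 0
G(5) = mex{0} = 1
G(6) = mex{1} = 0
G(7) = mex{0} = 1
G(8) = mex{1} = 0
G(9) = mex{0} = 1
G(10) = mex{1,0} = 2
G(11) = mex{2,1} = 0
G(12) = mex{0,0} = 1
G(13) = mex{1,1} = 0
G(14) = mex{0,0} = 1
G(15) = mex{1,1} = 0
G(16) = mex{0,0} = 1
G(17) = mex{1,1} = 0
G(18) = mex{0,0} = 1
G(19) = mex{1,1} = 0
G(20) = mex{0,2} = 1
G(21) = mex{1,0} = 2
G(22) = mex{2,1} = 0
G(23) = mex{0,0} = 1
G(24) = mex{1,1} = 0
G(25) = mex{0,0} = 1
G(26) = mex{1,1} = 0
G(27) = mex{0,0} = 1
P-positions are exactly the n with G(n) = 0.

0, 2, 4, 6, 8, 11, 13, 15, 17, 19, 22, 24, 26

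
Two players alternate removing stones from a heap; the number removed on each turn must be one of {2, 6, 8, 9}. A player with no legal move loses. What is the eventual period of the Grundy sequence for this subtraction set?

15

G(0) = 0
G(1) = mex{} = 0
G(2) = mex{0} = 1
G(3) = mex{0} = 1
G(4) = mex{1} = 0
G(5) = mex{1} = 0
G(6) = mex{0,0} = 1
G(7) = mex{0,0} = 1
G(8) = mex{1,1,0} = 2
G(9) = mex{1,1,0,0} = 2
G(10) = mex{2,0,1,0} = 3
G(11) = mex{2,0,1,1} = 3
G(12) = mex{3,1,0,1} = 2
G(13) = mex{3,1,0,0} = 2
G(14) = mex{2,2,1,0} = 3
G(15) = mex{2,2,1,1} = 0
G(16) = mex{3,3,2,1} = 0
G(17) = mex{0,3,2,2} = 1
G(18) = mex{0,2,3,2} = 1
G(19) = mex{1,2,3,3} = 0
G(20) = mex{1,3,2,3} = 0
G(21) = mex{0,0,2,2} = 1
G(22) = mex{0,0,3,2} = 1
G(23) = mex{1,1,0,3} = 2
G(24) = mex{1,1,0,0} = 2
G(25) = mex{2,0,1,0} = 3
G(26) = mex{2,0,1,1} = 3
G(27) = mex{3,1,0,1} = 2
G(28) = mex{3,1,0,0} = 2
G(29) = mex{2,2,1,0} = 3
G(30) = mex{2,2,1,1} = 0
G(31) = mex{3,3,2,1} = 0
G(n+15) = G(n) holds for n = 0,…,8 (a full window of length max(S) = 9), so the sequence is purely periodic with period 15.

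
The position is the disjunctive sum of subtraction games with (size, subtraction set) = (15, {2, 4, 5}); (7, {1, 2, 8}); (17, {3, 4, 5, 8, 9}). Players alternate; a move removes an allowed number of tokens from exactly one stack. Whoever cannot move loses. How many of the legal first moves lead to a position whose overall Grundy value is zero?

0

Stack A, S = {2, 4, 5}:
G(0) = 0
G(1) = mex{} = 0
G(2) = mex{0} = 1
G(3) = mex{0} = 1
G(4) = mex{1,0} = 2
G(5) = mex{1,0,0} = 2
G(6) = mex{2,1,0} = 3
G(7) = mex{2,1,1} = 0
G(8) = mex{3,2,1} = 0
G(9) = mex{0,2,2} = 1
G(10) = mex{0,3,2} = 1
G(11) = mex{1,0,3} = 2
G(12) = mex{1,0,0} = 2
G(13) = mex{2,1,0} = 3
G(14) = mex{2,1,1} = 0
G(15) = mex{3,2,1} = 0
G_A(15) = 0.
Stack B, S = {1, 2, 8}:
n : 0 1 2 3 4 5 6 7
G : 0 1 2 0 1 2 0 1
G_B(7) = 1.
Stack C, S = {3, 4, 5, 8, 9}:
G(0) = 0
G(1) = mex{} = 0
G(2) = mex{} = 0
G(3) = mex{0} = 1
G(4) = mex{0,0} = 1
G(5) = mex{0,0,0} = 1
G(6) = mex{1,0,0} = 2
G(7) = mex{1,1,0} = 2
G(8) = mex{1,1,1,0} = 2
G(9) = mex{2,1,1,0,0} = 3
G(10) = mex{2,2,1,0,0} = 3
G(11) = mex{2,2,2,1,0} = 3
G(12) = mex{3,2,2,1,1} = 0
G(13) = mex{3,3,2,1,1} = 0
G(14) = mex{3,3,3,2,1} = 0
G(15) = mex{0,3,3,2,2} = 1
G(16) = mex{0,0,3,2,2} = 1
G(17) = mex{0,0,0,3,2} = 1
G_C(17) = 1.
Combined Grundy value = 0 ⊕ 1 ⊕ 1 = 0.
A winning move leaves total XOR = 0, i.e. changes one component's Grundy value g to g ⊕ X where X is the current total.
Stack A: target g' = 0⊕0 = 0, but every legal move changes the Grundy value (mex property), so 0 moves.
Stack B: target g' = 1⊕0 = 1, but every legal move changes the Grundy value (mex property), so 0 moves.
Stack C: target g' = 1⊕0 = 1, but every legal move changes the Grundy value (mex property), so 0 moves.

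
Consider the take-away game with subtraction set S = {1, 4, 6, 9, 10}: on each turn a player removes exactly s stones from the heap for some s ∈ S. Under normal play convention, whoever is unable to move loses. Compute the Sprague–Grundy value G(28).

3

G(0) = 0
G(1) = mex{0} = 1
G(2) = mex{1} = 0
G(3) = mex{0} = 1
G(4) = mex{1,0} = 2
G(5) = mex{2,1} = 0
G(6) = mex{0,0,0} = 1
G(7) = mex{1,1,1} = 0
G(8) = mex{0,2,0} = 1
G(9) = mex{1,0,1,0} = 2
G(10) = mex{2,1,2,1,0} = 3
G(11) = mex{3,0,0,0,1} = 2
G(12) = mex{2,1,1,1,0} = 3
G(13) = mex{3,2,0,2,1} = 4
G(14) = mex{4,3,1,0,2} = 5
G(15) = mex{5,2,2,1,0} = 3
G(16) = mex{3,3,3,0,1} = 2
G(17) = mex{2,4,2,1,0} = 3
G(18) = mex{3,5,3,2,1} = 0
G(19) = mex{0,3,4,3,2} = 1
G(20) = mex{1,2,5,2,3} = 0
G(21) = mex{0,3,3,3,2} = 1
G(22) = mex{1,0,2,4,3} = 5
G(23) = mex{5,1,3,5,4} = 0
G(24) = mex{0,0,0,3,5} = 1
G(25) = mex{1,1,1,2,3} = 0
G(26) = mex{0,5,0,3,2} = 1
G(27) = mex{1,0,1,0,3} = 2
G(28) = mex{2,1,5,1,0} = 3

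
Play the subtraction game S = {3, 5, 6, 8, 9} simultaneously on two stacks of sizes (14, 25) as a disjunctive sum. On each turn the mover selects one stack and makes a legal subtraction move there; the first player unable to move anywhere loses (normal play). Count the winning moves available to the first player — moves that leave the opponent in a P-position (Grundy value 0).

0

All stacks use S = {3, 5, 6, 8, 9}:
G(0) = 0
G(1) = mex{} = 0
G(2) = mex{} = 0
G(3) = mex{0} = 1
G(4) = mex{0} = 1
G(5) = mex{0,0} = 1
G(6) = mex{1,0,0} = 2
G(7) = mex{1,0,0} = 2
G(8) = mex{1,1,0,0} = 2
G(9) = mex{2,1,1,0,0} = 3
G(10) = mex{2,1,1,0,0} = 3
G(11) = mex{2,2,1,1,0} = 3
G(12) = mex{3,2,2,1,1} = 0
G(13) = mex{3,2,2,1,1} = 0
G(14) = mex{3,3,2,2,1} = 0
G(15) = mex{0,3,3,2,2} = 1
G(16) = mex{0,3,3,2,2} = 1
G(17) = mex{0,0,3,3,2} = 1
G(18) = mex{1,0,0,3,3} = 2
G(19) = mex{1,0,0,3,3} = 2
G(20) = mex{1,1,0,0,3} = 2
G(21) = mex{2,1,1,0,0} = 3
G(22) = mex{2,1,1,0,0} = 3
G(23) = mex{2,2,1,1,0} = 3
G(24) = mex{3,2,2,1,1} = 0
G(25) = mex{3,2,2,1,1} = 0
Stack A: G(14) = 0.
Stack B: G(25) = 0.
Combined Grundy value = 0 ⊕ 0 = 0.
A winning move leaves total XOR = 0, i.e. changes one component's Grundy value g to g ⊕ X where X is the current total.
Stack A: target g' = 0⊕0 = 0, but every legal move changes the Grundy value (mex property), so 0 moves.
Stack B: target g' = 0⊕0 = 0, but every legal move changes the Grundy value (mex property), so 0 moves.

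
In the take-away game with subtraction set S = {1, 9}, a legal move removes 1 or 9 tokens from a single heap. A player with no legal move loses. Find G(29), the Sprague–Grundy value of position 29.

1

n :  0  1  2  3  4  5  6  7  8  9 10 11 12 13 14 15 16 17 18 19 20 21 22 23 24 25 26 27 28 29
G :  0  1  0  1  0  1  0  1  0  1  0  1  0  1  0  1  0  1  0  1  0  1  0  1  0  1  0  1  0  1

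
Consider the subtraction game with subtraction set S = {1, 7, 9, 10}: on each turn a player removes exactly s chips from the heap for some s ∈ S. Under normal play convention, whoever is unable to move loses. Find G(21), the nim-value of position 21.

0

G(0) = 0
G(1) = mex{0} = 1
G(2) = mex{1} = 0
G(3) = mex{0} = 1
G(4) = mex{1} = 0
G(5) = mex{0} = 1
G(6) = mex{1} = 0
G(7) = mex{0,0} = 1
G(8) = mex{1,1} = 0
G(9) = mex{0,0,0} = 1
G(10) = mex{1,1,1,0} = 2
G(11) = mex{2,0,0,1} = 3
G(12) = mex{3,1,1,0} = 2
G(13) = mex{2,0,0,1} = 3
G(14) = mex{3,1,1,0} = 2
G(15) = mex{2,0,0,1} = 3
G(16) = mex{3,1,1,0} = 2
G(17) = mex{2,2,0,1} = 3
G(18) = mex{3,3,1,0} = 2
G(19) = mex{2,2,2,1} = 0
G(20) = mex{0,3,3,2} = 1
G(21) = mex{1,2,2,3} = 0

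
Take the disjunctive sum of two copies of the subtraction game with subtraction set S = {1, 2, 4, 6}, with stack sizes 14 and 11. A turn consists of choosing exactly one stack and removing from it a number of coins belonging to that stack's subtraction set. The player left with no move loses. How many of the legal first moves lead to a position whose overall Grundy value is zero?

1

All stacks use S = {1, 2, 4, 6}:
G(0) = 0
G(1) = mex{0} = 1
G(2) = mex{1,0} = 2
G(3) = mex{2,1} = 0
G(4) = mex{0,2,0} = 1
G(5) = mex{1,0,1} = 2
G(6) = mex{2,1,2,0} = 3
G(7) = mex{3,2,0,1} = 4
G(8) = mex{4,3,1,2} = 0
G(9) = mex{0,4,2,0} = 1
G(10) = mex{1,0,3,1} = 2
G(11) = mex{2,1,4,2} = 0
G(12) = mex{0,2,0,3} = 1
G(13) = mex{1,0,1,4} = 2
G(14) = mex{2,1,2,0} = 3
Stack A: G(14) = 3.
Stack B: G(11) = 0.
Combined Grundy value = 3 ⊕ 0 = 3.
A winning move leaves total XOR = 0, i.e. changes one component's Grundy value g to g ⊕ X where X is the current total.
Stack A: need g' = 3⊕3 = 0. Options: 14−1→G=2, 14−2→G=1, 14−4→G=2, 14−6→G=0. Hits: 1.
Stack B: need g' = 0⊕3 = 3. Options: 11−1→G=2, 11−2→G=1, 11−4→G=4, 11−6→G=2. Hits: 0.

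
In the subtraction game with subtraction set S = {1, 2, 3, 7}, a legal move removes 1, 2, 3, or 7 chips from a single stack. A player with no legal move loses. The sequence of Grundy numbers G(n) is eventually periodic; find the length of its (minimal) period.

4

n :  0  1  2  3  4  5  6  7  8  9 10 11 12 13 14
G :  0  1  2  3  0  1  2  3  0  1  2  3  0  1  2
G(n+4) = G(n) holds for n = 0,…,6 (a full window of length max(S) = 7), so the sequence is purely periodic with period 4.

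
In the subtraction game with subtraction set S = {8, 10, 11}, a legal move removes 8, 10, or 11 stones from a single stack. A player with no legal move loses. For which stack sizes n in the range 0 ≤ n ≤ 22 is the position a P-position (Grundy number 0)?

0, 1, 2, 3, 4, 5, 6, 7, 19, 20, 21, 22

n :  0  1  2  3  4  5  6  7  8  9 10 11 12 13 14 15 16 17 18 19 20 21 22
G :  0  0  0  0  0  0  0  0  1  1  1  1  1  1  1  1  2  2  2  0  0  0  0
P-positions are exactly the n with G(n) = 0.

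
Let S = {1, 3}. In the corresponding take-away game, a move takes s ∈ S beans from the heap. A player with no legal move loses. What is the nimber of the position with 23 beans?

1

G(0) = 0
G(1) = mex{0} = 1
G(2) = mex{1} = 0
G(3) = mex{0,0} = 1
G(4) = mex{1,1} = 0
G(5) = mex{0,0} = 1
G(6) = mex{1,1} = 0
G(7) = mex{0,0} = 1
G(8) = mex{1,1} = 0
G(9) = mex{0,0} = 1
G(10) = mex{1,1} = 0
G(11) = mex{0,0} = 1
G(12) = mex{1,1} = 0
G(13) = mex{0,0} = 1
G(14) = mex{1,1} = 0
G(15) = mex{0,0} = 1
G(16) = mex{1,1} = 0
G(17) = mex{0,0} = 1
G(18) = mex{1,1} = 0
G(19) = mex{0,0} = 1
G(20) = mex{1,1} = 0
G(21) = mex{0,0} = 1
G(22) = mex{1,1} = 0
G(23) = mex{0,0} = 1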